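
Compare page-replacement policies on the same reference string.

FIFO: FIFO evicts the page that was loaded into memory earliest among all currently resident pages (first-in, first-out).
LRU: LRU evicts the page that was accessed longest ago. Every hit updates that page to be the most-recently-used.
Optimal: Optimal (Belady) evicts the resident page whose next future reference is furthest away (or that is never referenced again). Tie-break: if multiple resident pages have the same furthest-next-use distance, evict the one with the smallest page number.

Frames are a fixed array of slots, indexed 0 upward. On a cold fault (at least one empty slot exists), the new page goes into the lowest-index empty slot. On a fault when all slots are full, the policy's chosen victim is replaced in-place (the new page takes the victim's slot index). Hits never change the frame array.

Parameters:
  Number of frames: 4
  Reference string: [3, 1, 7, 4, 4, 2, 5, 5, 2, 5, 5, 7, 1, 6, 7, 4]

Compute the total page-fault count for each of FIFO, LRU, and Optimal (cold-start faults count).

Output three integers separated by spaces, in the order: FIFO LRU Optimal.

Answer: 10 9 8

Derivation:
--- FIFO ---
  step 0: ref 3 -> FAULT, frames=[3,-,-,-] (faults so far: 1)
  step 1: ref 1 -> FAULT, frames=[3,1,-,-] (faults so far: 2)
  step 2: ref 7 -> FAULT, frames=[3,1,7,-] (faults so far: 3)
  step 3: ref 4 -> FAULT, frames=[3,1,7,4] (faults so far: 4)
  step 4: ref 4 -> HIT, frames=[3,1,7,4] (faults so far: 4)
  step 5: ref 2 -> FAULT, evict 3, frames=[2,1,7,4] (faults so far: 5)
  step 6: ref 5 -> FAULT, evict 1, frames=[2,5,7,4] (faults so far: 6)
  step 7: ref 5 -> HIT, frames=[2,5,7,4] (faults so far: 6)
  step 8: ref 2 -> HIT, frames=[2,5,7,4] (faults so far: 6)
  step 9: ref 5 -> HIT, frames=[2,5,7,4] (faults so far: 6)
  step 10: ref 5 -> HIT, frames=[2,5,7,4] (faults so far: 6)
  step 11: ref 7 -> HIT, frames=[2,5,7,4] (faults so far: 6)
  step 12: ref 1 -> FAULT, evict 7, frames=[2,5,1,4] (faults so far: 7)
  step 13: ref 6 -> FAULT, evict 4, frames=[2,5,1,6] (faults so far: 8)
  step 14: ref 7 -> FAULT, evict 2, frames=[7,5,1,6] (faults so far: 9)
  step 15: ref 4 -> FAULT, evict 5, frames=[7,4,1,6] (faults so far: 10)
  FIFO total faults: 10
--- LRU ---
  step 0: ref 3 -> FAULT, frames=[3,-,-,-] (faults so far: 1)
  step 1: ref 1 -> FAULT, frames=[3,1,-,-] (faults so far: 2)
  step 2: ref 7 -> FAULT, frames=[3,1,7,-] (faults so far: 3)
  step 3: ref 4 -> FAULT, frames=[3,1,7,4] (faults so far: 4)
  step 4: ref 4 -> HIT, frames=[3,1,7,4] (faults so far: 4)
  step 5: ref 2 -> FAULT, evict 3, frames=[2,1,7,4] (faults so far: 5)
  step 6: ref 5 -> FAULT, evict 1, frames=[2,5,7,4] (faults so far: 6)
  step 7: ref 5 -> HIT, frames=[2,5,7,4] (faults so far: 6)
  step 8: ref 2 -> HIT, frames=[2,5,7,4] (faults so far: 6)
  step 9: ref 5 -> HIT, frames=[2,5,7,4] (faults so far: 6)
  step 10: ref 5 -> HIT, frames=[2,5,7,4] (faults so far: 6)
  step 11: ref 7 -> HIT, frames=[2,5,7,4] (faults so far: 6)
  step 12: ref 1 -> FAULT, evict 4, frames=[2,5,7,1] (faults so far: 7)
  step 13: ref 6 -> FAULT, evict 2, frames=[6,5,7,1] (faults so far: 8)
  step 14: ref 7 -> HIT, frames=[6,5,7,1] (faults so far: 8)
  step 15: ref 4 -> FAULT, evict 5, frames=[6,4,7,1] (faults so far: 9)
  LRU total faults: 9
--- Optimal ---
  step 0: ref 3 -> FAULT, frames=[3,-,-,-] (faults so far: 1)
  step 1: ref 1 -> FAULT, frames=[3,1,-,-] (faults so far: 2)
  step 2: ref 7 -> FAULT, frames=[3,1,7,-] (faults so far: 3)
  step 3: ref 4 -> FAULT, frames=[3,1,7,4] (faults so far: 4)
  step 4: ref 4 -> HIT, frames=[3,1,7,4] (faults so far: 4)
  step 5: ref 2 -> FAULT, evict 3, frames=[2,1,7,4] (faults so far: 5)
  step 6: ref 5 -> FAULT, evict 4, frames=[2,1,7,5] (faults so far: 6)
  step 7: ref 5 -> HIT, frames=[2,1,7,5] (faults so far: 6)
  step 8: ref 2 -> HIT, frames=[2,1,7,5] (faults so far: 6)
  step 9: ref 5 -> HIT, frames=[2,1,7,5] (faults so far: 6)
  step 10: ref 5 -> HIT, frames=[2,1,7,5] (faults so far: 6)
  step 11: ref 7 -> HIT, frames=[2,1,7,5] (faults so far: 6)
  step 12: ref 1 -> HIT, frames=[2,1,7,5] (faults so far: 6)
  step 13: ref 6 -> FAULT, evict 1, frames=[2,6,7,5] (faults so far: 7)
  step 14: ref 7 -> HIT, frames=[2,6,7,5] (faults so far: 7)
  step 15: ref 4 -> FAULT, evict 2, frames=[4,6,7,5] (faults so far: 8)
  Optimal total faults: 8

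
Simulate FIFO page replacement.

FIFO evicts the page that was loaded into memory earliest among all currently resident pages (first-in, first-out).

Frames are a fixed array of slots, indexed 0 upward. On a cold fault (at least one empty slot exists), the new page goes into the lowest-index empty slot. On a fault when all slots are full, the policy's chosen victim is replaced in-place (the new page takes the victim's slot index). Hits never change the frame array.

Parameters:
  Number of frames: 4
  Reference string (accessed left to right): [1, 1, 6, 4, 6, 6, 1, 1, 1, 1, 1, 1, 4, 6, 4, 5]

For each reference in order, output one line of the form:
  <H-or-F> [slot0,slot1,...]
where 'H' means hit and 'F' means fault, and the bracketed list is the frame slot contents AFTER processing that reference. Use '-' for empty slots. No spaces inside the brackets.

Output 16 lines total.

F [1,-,-,-]
H [1,-,-,-]
F [1,6,-,-]
F [1,6,4,-]
H [1,6,4,-]
H [1,6,4,-]
H [1,6,4,-]
H [1,6,4,-]
H [1,6,4,-]
H [1,6,4,-]
H [1,6,4,-]
H [1,6,4,-]
H [1,6,4,-]
H [1,6,4,-]
H [1,6,4,-]
F [1,6,4,5]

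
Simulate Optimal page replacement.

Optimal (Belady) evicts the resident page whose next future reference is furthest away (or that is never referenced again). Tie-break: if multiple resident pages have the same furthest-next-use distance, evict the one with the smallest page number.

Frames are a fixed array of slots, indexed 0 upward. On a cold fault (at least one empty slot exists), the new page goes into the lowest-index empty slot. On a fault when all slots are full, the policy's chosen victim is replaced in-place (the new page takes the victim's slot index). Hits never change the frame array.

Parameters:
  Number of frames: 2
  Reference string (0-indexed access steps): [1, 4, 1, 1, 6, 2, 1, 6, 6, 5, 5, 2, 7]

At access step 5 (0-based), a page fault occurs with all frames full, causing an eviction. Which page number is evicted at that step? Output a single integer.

Answer: 6

Derivation:
Step 0: ref 1 -> FAULT, frames=[1,-]
Step 1: ref 4 -> FAULT, frames=[1,4]
Step 2: ref 1 -> HIT, frames=[1,4]
Step 3: ref 1 -> HIT, frames=[1,4]
Step 4: ref 6 -> FAULT, evict 4, frames=[1,6]
Step 5: ref 2 -> FAULT, evict 6, frames=[1,2]
At step 5: evicted page 6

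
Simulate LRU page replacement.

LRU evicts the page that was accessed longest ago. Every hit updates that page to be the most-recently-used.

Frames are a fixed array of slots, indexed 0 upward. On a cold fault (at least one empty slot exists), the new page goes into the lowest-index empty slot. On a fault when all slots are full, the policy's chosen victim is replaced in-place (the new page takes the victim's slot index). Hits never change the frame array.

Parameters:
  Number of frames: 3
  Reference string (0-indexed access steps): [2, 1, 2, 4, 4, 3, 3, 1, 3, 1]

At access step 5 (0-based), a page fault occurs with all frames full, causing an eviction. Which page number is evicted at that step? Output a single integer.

Step 0: ref 2 -> FAULT, frames=[2,-,-]
Step 1: ref 1 -> FAULT, frames=[2,1,-]
Step 2: ref 2 -> HIT, frames=[2,1,-]
Step 3: ref 4 -> FAULT, frames=[2,1,4]
Step 4: ref 4 -> HIT, frames=[2,1,4]
Step 5: ref 3 -> FAULT, evict 1, frames=[2,3,4]
At step 5: evicted page 1

Answer: 1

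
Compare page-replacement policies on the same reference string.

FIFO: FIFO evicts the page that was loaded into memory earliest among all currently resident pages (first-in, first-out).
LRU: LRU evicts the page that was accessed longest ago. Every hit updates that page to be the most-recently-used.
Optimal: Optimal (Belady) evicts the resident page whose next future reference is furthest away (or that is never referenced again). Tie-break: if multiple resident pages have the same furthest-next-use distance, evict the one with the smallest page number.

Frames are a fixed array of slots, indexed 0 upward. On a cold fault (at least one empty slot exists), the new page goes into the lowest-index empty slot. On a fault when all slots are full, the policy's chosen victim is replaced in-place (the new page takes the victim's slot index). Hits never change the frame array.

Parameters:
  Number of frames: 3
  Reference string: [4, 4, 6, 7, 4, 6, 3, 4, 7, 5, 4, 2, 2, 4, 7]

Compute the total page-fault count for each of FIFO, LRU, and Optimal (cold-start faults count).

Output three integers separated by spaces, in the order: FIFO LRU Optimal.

--- FIFO ---
  step 0: ref 4 -> FAULT, frames=[4,-,-] (faults so far: 1)
  step 1: ref 4 -> HIT, frames=[4,-,-] (faults so far: 1)
  step 2: ref 6 -> FAULT, frames=[4,6,-] (faults so far: 2)
  step 3: ref 7 -> FAULT, frames=[4,6,7] (faults so far: 3)
  step 4: ref 4 -> HIT, frames=[4,6,7] (faults so far: 3)
  step 5: ref 6 -> HIT, frames=[4,6,7] (faults so far: 3)
  step 6: ref 3 -> FAULT, evict 4, frames=[3,6,7] (faults so far: 4)
  step 7: ref 4 -> FAULT, evict 6, frames=[3,4,7] (faults so far: 5)
  step 8: ref 7 -> HIT, frames=[3,4,7] (faults so far: 5)
  step 9: ref 5 -> FAULT, evict 7, frames=[3,4,5] (faults so far: 6)
  step 10: ref 4 -> HIT, frames=[3,4,5] (faults so far: 6)
  step 11: ref 2 -> FAULT, evict 3, frames=[2,4,5] (faults so far: 7)
  step 12: ref 2 -> HIT, frames=[2,4,5] (faults so far: 7)
  step 13: ref 4 -> HIT, frames=[2,4,5] (faults so far: 7)
  step 14: ref 7 -> FAULT, evict 4, frames=[2,7,5] (faults so far: 8)
  FIFO total faults: 8
--- LRU ---
  step 0: ref 4 -> FAULT, frames=[4,-,-] (faults so far: 1)
  step 1: ref 4 -> HIT, frames=[4,-,-] (faults so far: 1)
  step 2: ref 6 -> FAULT, frames=[4,6,-] (faults so far: 2)
  step 3: ref 7 -> FAULT, frames=[4,6,7] (faults so far: 3)
  step 4: ref 4 -> HIT, frames=[4,6,7] (faults so far: 3)
  step 5: ref 6 -> HIT, frames=[4,6,7] (faults so far: 3)
  step 6: ref 3 -> FAULT, evict 7, frames=[4,6,3] (faults so far: 4)
  step 7: ref 4 -> HIT, frames=[4,6,3] (faults so far: 4)
  step 8: ref 7 -> FAULT, evict 6, frames=[4,7,3] (faults so far: 5)
  step 9: ref 5 -> FAULT, evict 3, frames=[4,7,5] (faults so far: 6)
  step 10: ref 4 -> HIT, frames=[4,7,5] (faults so far: 6)
  step 11: ref 2 -> FAULT, evict 7, frames=[4,2,5] (faults so far: 7)
  step 12: ref 2 -> HIT, frames=[4,2,5] (faults so far: 7)
  step 13: ref 4 -> HIT, frames=[4,2,5] (faults so far: 7)
  step 14: ref 7 -> FAULT, evict 5, frames=[4,2,7] (faults so far: 8)
  LRU total faults: 8
--- Optimal ---
  step 0: ref 4 -> FAULT, frames=[4,-,-] (faults so far: 1)
  step 1: ref 4 -> HIT, frames=[4,-,-] (faults so far: 1)
  step 2: ref 6 -> FAULT, frames=[4,6,-] (faults so far: 2)
  step 3: ref 7 -> FAULT, frames=[4,6,7] (faults so far: 3)
  step 4: ref 4 -> HIT, frames=[4,6,7] (faults so far: 3)
  step 5: ref 6 -> HIT, frames=[4,6,7] (faults so far: 3)
  step 6: ref 3 -> FAULT, evict 6, frames=[4,3,7] (faults so far: 4)
  step 7: ref 4 -> HIT, frames=[4,3,7] (faults so far: 4)
  step 8: ref 7 -> HIT, frames=[4,3,7] (faults so far: 4)
  step 9: ref 5 -> FAULT, evict 3, frames=[4,5,7] (faults so far: 5)
  step 10: ref 4 -> HIT, frames=[4,5,7] (faults so far: 5)
  step 11: ref 2 -> FAULT, evict 5, frames=[4,2,7] (faults so far: 6)
  step 12: ref 2 -> HIT, frames=[4,2,7] (faults so far: 6)
  step 13: ref 4 -> HIT, frames=[4,2,7] (faults so far: 6)
  step 14: ref 7 -> HIT, frames=[4,2,7] (faults so far: 6)
  Optimal total faults: 6

Answer: 8 8 6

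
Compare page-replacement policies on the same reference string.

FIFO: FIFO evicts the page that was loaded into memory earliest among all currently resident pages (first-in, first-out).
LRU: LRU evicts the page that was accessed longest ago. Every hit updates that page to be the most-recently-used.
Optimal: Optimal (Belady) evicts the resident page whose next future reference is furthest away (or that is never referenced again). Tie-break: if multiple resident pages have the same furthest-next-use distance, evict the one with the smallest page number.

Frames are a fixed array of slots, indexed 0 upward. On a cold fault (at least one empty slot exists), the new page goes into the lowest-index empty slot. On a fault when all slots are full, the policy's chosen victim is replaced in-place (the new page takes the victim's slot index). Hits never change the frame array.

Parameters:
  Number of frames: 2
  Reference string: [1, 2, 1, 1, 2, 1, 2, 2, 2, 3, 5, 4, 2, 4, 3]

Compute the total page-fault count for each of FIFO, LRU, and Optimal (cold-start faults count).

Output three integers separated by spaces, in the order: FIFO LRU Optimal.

Answer: 7 7 6

Derivation:
--- FIFO ---
  step 0: ref 1 -> FAULT, frames=[1,-] (faults so far: 1)
  step 1: ref 2 -> FAULT, frames=[1,2] (faults so far: 2)
  step 2: ref 1 -> HIT, frames=[1,2] (faults so far: 2)
  step 3: ref 1 -> HIT, frames=[1,2] (faults so far: 2)
  step 4: ref 2 -> HIT, frames=[1,2] (faults so far: 2)
  step 5: ref 1 -> HIT, frames=[1,2] (faults so far: 2)
  step 6: ref 2 -> HIT, frames=[1,2] (faults so far: 2)
  step 7: ref 2 -> HIT, frames=[1,2] (faults so far: 2)
  step 8: ref 2 -> HIT, frames=[1,2] (faults so far: 2)
  step 9: ref 3 -> FAULT, evict 1, frames=[3,2] (faults so far: 3)
  step 10: ref 5 -> FAULT, evict 2, frames=[3,5] (faults so far: 4)
  step 11: ref 4 -> FAULT, evict 3, frames=[4,5] (faults so far: 5)
  step 12: ref 2 -> FAULT, evict 5, frames=[4,2] (faults so far: 6)
  step 13: ref 4 -> HIT, frames=[4,2] (faults so far: 6)
  step 14: ref 3 -> FAULT, evict 4, frames=[3,2] (faults so far: 7)
  FIFO total faults: 7
--- LRU ---
  step 0: ref 1 -> FAULT, frames=[1,-] (faults so far: 1)
  step 1: ref 2 -> FAULT, frames=[1,2] (faults so far: 2)
  step 2: ref 1 -> HIT, frames=[1,2] (faults so far: 2)
  step 3: ref 1 -> HIT, frames=[1,2] (faults so far: 2)
  step 4: ref 2 -> HIT, frames=[1,2] (faults so far: 2)
  step 5: ref 1 -> HIT, frames=[1,2] (faults so far: 2)
  step 6: ref 2 -> HIT, frames=[1,2] (faults so far: 2)
  step 7: ref 2 -> HIT, frames=[1,2] (faults so far: 2)
  step 8: ref 2 -> HIT, frames=[1,2] (faults so far: 2)
  step 9: ref 3 -> FAULT, evict 1, frames=[3,2] (faults so far: 3)
  step 10: ref 5 -> FAULT, evict 2, frames=[3,5] (faults so far: 4)
  step 11: ref 4 -> FAULT, evict 3, frames=[4,5] (faults so far: 5)
  step 12: ref 2 -> FAULT, evict 5, frames=[4,2] (faults so far: 6)
  step 13: ref 4 -> HIT, frames=[4,2] (faults so far: 6)
  step 14: ref 3 -> FAULT, evict 2, frames=[4,3] (faults so far: 7)
  LRU total faults: 7
--- Optimal ---
  step 0: ref 1 -> FAULT, frames=[1,-] (faults so far: 1)
  step 1: ref 2 -> FAULT, frames=[1,2] (faults so far: 2)
  step 2: ref 1 -> HIT, frames=[1,2] (faults so far: 2)
  step 3: ref 1 -> HIT, frames=[1,2] (faults so far: 2)
  step 4: ref 2 -> HIT, frames=[1,2] (faults so far: 2)
  step 5: ref 1 -> HIT, frames=[1,2] (faults so far: 2)
  step 6: ref 2 -> HIT, frames=[1,2] (faults so far: 2)
  step 7: ref 2 -> HIT, frames=[1,2] (faults so far: 2)
  step 8: ref 2 -> HIT, frames=[1,2] (faults so far: 2)
  step 9: ref 3 -> FAULT, evict 1, frames=[3,2] (faults so far: 3)
  step 10: ref 5 -> FAULT, evict 3, frames=[5,2] (faults so far: 4)
  step 11: ref 4 -> FAULT, evict 5, frames=[4,2] (faults so far: 5)
  step 12: ref 2 -> HIT, frames=[4,2] (faults so far: 5)
  step 13: ref 4 -> HIT, frames=[4,2] (faults so far: 5)
  step 14: ref 3 -> FAULT, evict 2, frames=[4,3] (faults so far: 6)
  Optimal total faults: 6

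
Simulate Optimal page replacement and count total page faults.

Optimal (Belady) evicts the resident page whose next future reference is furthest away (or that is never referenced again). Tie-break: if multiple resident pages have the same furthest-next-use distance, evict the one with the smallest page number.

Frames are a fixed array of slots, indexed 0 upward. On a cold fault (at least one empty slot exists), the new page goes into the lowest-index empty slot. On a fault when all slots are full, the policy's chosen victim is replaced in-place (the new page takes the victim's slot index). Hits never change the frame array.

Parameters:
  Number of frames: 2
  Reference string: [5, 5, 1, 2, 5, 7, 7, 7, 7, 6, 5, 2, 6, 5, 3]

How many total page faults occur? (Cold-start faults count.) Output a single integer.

Answer: 8

Derivation:
Step 0: ref 5 → FAULT, frames=[5,-]
Step 1: ref 5 → HIT, frames=[5,-]
Step 2: ref 1 → FAULT, frames=[5,1]
Step 3: ref 2 → FAULT (evict 1), frames=[5,2]
Step 4: ref 5 → HIT, frames=[5,2]
Step 5: ref 7 → FAULT (evict 2), frames=[5,7]
Step 6: ref 7 → HIT, frames=[5,7]
Step 7: ref 7 → HIT, frames=[5,7]
Step 8: ref 7 → HIT, frames=[5,7]
Step 9: ref 6 → FAULT (evict 7), frames=[5,6]
Step 10: ref 5 → HIT, frames=[5,6]
Step 11: ref 2 → FAULT (evict 5), frames=[2,6]
Step 12: ref 6 → HIT, frames=[2,6]
Step 13: ref 5 → FAULT (evict 2), frames=[5,6]
Step 14: ref 3 → FAULT (evict 5), frames=[3,6]
Total faults: 8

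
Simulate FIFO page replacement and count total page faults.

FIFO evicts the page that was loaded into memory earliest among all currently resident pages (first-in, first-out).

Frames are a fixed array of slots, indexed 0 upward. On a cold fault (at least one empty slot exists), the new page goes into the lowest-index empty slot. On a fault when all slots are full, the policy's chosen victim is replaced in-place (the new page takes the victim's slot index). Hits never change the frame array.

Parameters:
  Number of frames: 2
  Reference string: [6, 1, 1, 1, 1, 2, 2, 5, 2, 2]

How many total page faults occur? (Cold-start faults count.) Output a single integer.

Answer: 4

Derivation:
Step 0: ref 6 → FAULT, frames=[6,-]
Step 1: ref 1 → FAULT, frames=[6,1]
Step 2: ref 1 → HIT, frames=[6,1]
Step 3: ref 1 → HIT, frames=[6,1]
Step 4: ref 1 → HIT, frames=[6,1]
Step 5: ref 2 → FAULT (evict 6), frames=[2,1]
Step 6: ref 2 → HIT, frames=[2,1]
Step 7: ref 5 → FAULT (evict 1), frames=[2,5]
Step 8: ref 2 → HIT, frames=[2,5]
Step 9: ref 2 → HIT, frames=[2,5]
Total faults: 4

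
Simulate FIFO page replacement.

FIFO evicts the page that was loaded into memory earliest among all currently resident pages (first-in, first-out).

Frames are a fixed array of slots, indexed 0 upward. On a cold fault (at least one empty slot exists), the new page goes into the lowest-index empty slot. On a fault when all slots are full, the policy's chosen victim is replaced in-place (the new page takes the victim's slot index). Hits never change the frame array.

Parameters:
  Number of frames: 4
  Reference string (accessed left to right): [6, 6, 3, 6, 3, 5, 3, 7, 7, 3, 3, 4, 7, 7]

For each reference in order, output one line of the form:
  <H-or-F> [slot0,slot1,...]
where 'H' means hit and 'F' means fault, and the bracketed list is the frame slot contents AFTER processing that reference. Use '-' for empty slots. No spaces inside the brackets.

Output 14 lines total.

F [6,-,-,-]
H [6,-,-,-]
F [6,3,-,-]
H [6,3,-,-]
H [6,3,-,-]
F [6,3,5,-]
H [6,3,5,-]
F [6,3,5,7]
H [6,3,5,7]
H [6,3,5,7]
H [6,3,5,7]
F [4,3,5,7]
H [4,3,5,7]
H [4,3,5,7]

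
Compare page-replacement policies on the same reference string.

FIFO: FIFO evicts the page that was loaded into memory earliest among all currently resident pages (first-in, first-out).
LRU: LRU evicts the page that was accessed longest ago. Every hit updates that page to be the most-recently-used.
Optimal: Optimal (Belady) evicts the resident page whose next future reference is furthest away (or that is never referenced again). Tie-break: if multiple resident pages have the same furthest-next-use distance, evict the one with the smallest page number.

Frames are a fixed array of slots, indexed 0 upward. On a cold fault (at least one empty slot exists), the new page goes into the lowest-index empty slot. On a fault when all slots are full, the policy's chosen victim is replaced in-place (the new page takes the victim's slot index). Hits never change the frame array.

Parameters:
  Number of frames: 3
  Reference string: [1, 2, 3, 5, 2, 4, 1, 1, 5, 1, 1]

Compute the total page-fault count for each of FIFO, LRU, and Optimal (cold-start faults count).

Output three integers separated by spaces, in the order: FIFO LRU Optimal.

Answer: 6 7 5

Derivation:
--- FIFO ---
  step 0: ref 1 -> FAULT, frames=[1,-,-] (faults so far: 1)
  step 1: ref 2 -> FAULT, frames=[1,2,-] (faults so far: 2)
  step 2: ref 3 -> FAULT, frames=[1,2,3] (faults so far: 3)
  step 3: ref 5 -> FAULT, evict 1, frames=[5,2,3] (faults so far: 4)
  step 4: ref 2 -> HIT, frames=[5,2,3] (faults so far: 4)
  step 5: ref 4 -> FAULT, evict 2, frames=[5,4,3] (faults so far: 5)
  step 6: ref 1 -> FAULT, evict 3, frames=[5,4,1] (faults so far: 6)
  step 7: ref 1 -> HIT, frames=[5,4,1] (faults so far: 6)
  step 8: ref 5 -> HIT, frames=[5,4,1] (faults so far: 6)
  step 9: ref 1 -> HIT, frames=[5,4,1] (faults so far: 6)
  step 10: ref 1 -> HIT, frames=[5,4,1] (faults so far: 6)
  FIFO total faults: 6
--- LRU ---
  step 0: ref 1 -> FAULT, frames=[1,-,-] (faults so far: 1)
  step 1: ref 2 -> FAULT, frames=[1,2,-] (faults so far: 2)
  step 2: ref 3 -> FAULT, frames=[1,2,3] (faults so far: 3)
  step 3: ref 5 -> FAULT, evict 1, frames=[5,2,3] (faults so far: 4)
  step 4: ref 2 -> HIT, frames=[5,2,3] (faults so far: 4)
  step 5: ref 4 -> FAULT, evict 3, frames=[5,2,4] (faults so far: 5)
  step 6: ref 1 -> FAULT, evict 5, frames=[1,2,4] (faults so far: 6)
  step 7: ref 1 -> HIT, frames=[1,2,4] (faults so far: 6)
  step 8: ref 5 -> FAULT, evict 2, frames=[1,5,4] (faults so far: 7)
  step 9: ref 1 -> HIT, frames=[1,5,4] (faults so far: 7)
  step 10: ref 1 -> HIT, frames=[1,5,4] (faults so far: 7)
  LRU total faults: 7
--- Optimal ---
  step 0: ref 1 -> FAULT, frames=[1,-,-] (faults so far: 1)
  step 1: ref 2 -> FAULT, frames=[1,2,-] (faults so far: 2)
  step 2: ref 3 -> FAULT, frames=[1,2,3] (faults so far: 3)
  step 3: ref 5 -> FAULT, evict 3, frames=[1,2,5] (faults so far: 4)
  step 4: ref 2 -> HIT, frames=[1,2,5] (faults so far: 4)
  step 5: ref 4 -> FAULT, evict 2, frames=[1,4,5] (faults so far: 5)
  step 6: ref 1 -> HIT, frames=[1,4,5] (faults so far: 5)
  step 7: ref 1 -> HIT, frames=[1,4,5] (faults so far: 5)
  step 8: ref 5 -> HIT, frames=[1,4,5] (faults so far: 5)
  step 9: ref 1 -> HIT, frames=[1,4,5] (faults so far: 5)
  step 10: ref 1 -> HIT, frames=[1,4,5] (faults so far: 5)
  Optimal total faults: 5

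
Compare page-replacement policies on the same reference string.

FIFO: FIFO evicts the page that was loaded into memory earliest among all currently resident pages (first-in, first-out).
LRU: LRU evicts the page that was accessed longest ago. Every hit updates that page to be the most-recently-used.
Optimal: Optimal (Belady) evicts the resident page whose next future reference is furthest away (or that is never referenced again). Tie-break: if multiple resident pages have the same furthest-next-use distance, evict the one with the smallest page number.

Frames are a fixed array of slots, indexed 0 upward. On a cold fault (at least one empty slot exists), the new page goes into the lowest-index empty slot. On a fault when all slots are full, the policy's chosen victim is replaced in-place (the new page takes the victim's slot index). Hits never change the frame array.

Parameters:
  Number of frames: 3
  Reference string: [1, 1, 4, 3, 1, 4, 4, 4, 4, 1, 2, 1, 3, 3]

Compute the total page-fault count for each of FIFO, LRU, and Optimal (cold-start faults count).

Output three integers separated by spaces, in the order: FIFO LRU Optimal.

--- FIFO ---
  step 0: ref 1 -> FAULT, frames=[1,-,-] (faults so far: 1)
  step 1: ref 1 -> HIT, frames=[1,-,-] (faults so far: 1)
  step 2: ref 4 -> FAULT, frames=[1,4,-] (faults so far: 2)
  step 3: ref 3 -> FAULT, frames=[1,4,3] (faults so far: 3)
  step 4: ref 1 -> HIT, frames=[1,4,3] (faults so far: 3)
  step 5: ref 4 -> HIT, frames=[1,4,3] (faults so far: 3)
  step 6: ref 4 -> HIT, frames=[1,4,3] (faults so far: 3)
  step 7: ref 4 -> HIT, frames=[1,4,3] (faults so far: 3)
  step 8: ref 4 -> HIT, frames=[1,4,3] (faults so far: 3)
  step 9: ref 1 -> HIT, frames=[1,4,3] (faults so far: 3)
  step 10: ref 2 -> FAULT, evict 1, frames=[2,4,3] (faults so far: 4)
  step 11: ref 1 -> FAULT, evict 4, frames=[2,1,3] (faults so far: 5)
  step 12: ref 3 -> HIT, frames=[2,1,3] (faults so far: 5)
  step 13: ref 3 -> HIT, frames=[2,1,3] (faults so far: 5)
  FIFO total faults: 5
--- LRU ---
  step 0: ref 1 -> FAULT, frames=[1,-,-] (faults so far: 1)
  step 1: ref 1 -> HIT, frames=[1,-,-] (faults so far: 1)
  step 2: ref 4 -> FAULT, frames=[1,4,-] (faults so far: 2)
  step 3: ref 3 -> FAULT, frames=[1,4,3] (faults so far: 3)
  step 4: ref 1 -> HIT, frames=[1,4,3] (faults so far: 3)
  step 5: ref 4 -> HIT, frames=[1,4,3] (faults so far: 3)
  step 6: ref 4 -> HIT, frames=[1,4,3] (faults so far: 3)
  step 7: ref 4 -> HIT, frames=[1,4,3] (faults so far: 3)
  step 8: ref 4 -> HIT, frames=[1,4,3] (faults so far: 3)
  step 9: ref 1 -> HIT, frames=[1,4,3] (faults so far: 3)
  step 10: ref 2 -> FAULT, evict 3, frames=[1,4,2] (faults so far: 4)
  step 11: ref 1 -> HIT, frames=[1,4,2] (faults so far: 4)
  step 12: ref 3 -> FAULT, evict 4, frames=[1,3,2] (faults so far: 5)
  step 13: ref 3 -> HIT, frames=[1,3,2] (faults so far: 5)
  LRU total faults: 5
--- Optimal ---
  step 0: ref 1 -> FAULT, frames=[1,-,-] (faults so far: 1)
  step 1: ref 1 -> HIT, frames=[1,-,-] (faults so far: 1)
  step 2: ref 4 -> FAULT, frames=[1,4,-] (faults so far: 2)
  step 3: ref 3 -> FAULT, frames=[1,4,3] (faults so far: 3)
  step 4: ref 1 -> HIT, frames=[1,4,3] (faults so far: 3)
  step 5: ref 4 -> HIT, frames=[1,4,3] (faults so far: 3)
  step 6: ref 4 -> HIT, frames=[1,4,3] (faults so far: 3)
  step 7: ref 4 -> HIT, frames=[1,4,3] (faults so far: 3)
  step 8: ref 4 -> HIT, frames=[1,4,3] (faults so far: 3)
  step 9: ref 1 -> HIT, frames=[1,4,3] (faults so far: 3)
  step 10: ref 2 -> FAULT, evict 4, frames=[1,2,3] (faults so far: 4)
  step 11: ref 1 -> HIT, frames=[1,2,3] (faults so far: 4)
  step 12: ref 3 -> HIT, frames=[1,2,3] (faults so far: 4)
  step 13: ref 3 -> HIT, frames=[1,2,3] (faults so far: 4)
  Optimal total faults: 4

Answer: 5 5 4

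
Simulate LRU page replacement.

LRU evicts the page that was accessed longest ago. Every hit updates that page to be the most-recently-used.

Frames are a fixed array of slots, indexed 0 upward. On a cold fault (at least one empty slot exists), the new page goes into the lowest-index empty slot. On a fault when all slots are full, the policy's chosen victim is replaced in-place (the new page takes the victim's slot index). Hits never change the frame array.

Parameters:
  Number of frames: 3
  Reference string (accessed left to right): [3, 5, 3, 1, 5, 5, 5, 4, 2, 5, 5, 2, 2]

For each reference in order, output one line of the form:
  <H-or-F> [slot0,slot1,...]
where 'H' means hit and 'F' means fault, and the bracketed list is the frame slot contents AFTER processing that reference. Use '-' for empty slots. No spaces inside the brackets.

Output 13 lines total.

F [3,-,-]
F [3,5,-]
H [3,5,-]
F [3,5,1]
H [3,5,1]
H [3,5,1]
H [3,5,1]
F [4,5,1]
F [4,5,2]
H [4,5,2]
H [4,5,2]
H [4,5,2]
H [4,5,2]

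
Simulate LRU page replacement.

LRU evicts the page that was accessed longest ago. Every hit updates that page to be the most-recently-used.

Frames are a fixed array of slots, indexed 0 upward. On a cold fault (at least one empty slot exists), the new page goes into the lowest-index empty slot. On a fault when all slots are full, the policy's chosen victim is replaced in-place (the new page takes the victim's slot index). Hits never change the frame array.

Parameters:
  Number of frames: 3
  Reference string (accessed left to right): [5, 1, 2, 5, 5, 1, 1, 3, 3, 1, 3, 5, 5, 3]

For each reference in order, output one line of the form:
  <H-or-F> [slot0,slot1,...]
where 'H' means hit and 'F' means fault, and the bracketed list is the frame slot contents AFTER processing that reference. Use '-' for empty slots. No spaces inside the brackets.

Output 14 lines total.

F [5,-,-]
F [5,1,-]
F [5,1,2]
H [5,1,2]
H [5,1,2]
H [5,1,2]
H [5,1,2]
F [5,1,3]
H [5,1,3]
H [5,1,3]
H [5,1,3]
H [5,1,3]
H [5,1,3]
H [5,1,3]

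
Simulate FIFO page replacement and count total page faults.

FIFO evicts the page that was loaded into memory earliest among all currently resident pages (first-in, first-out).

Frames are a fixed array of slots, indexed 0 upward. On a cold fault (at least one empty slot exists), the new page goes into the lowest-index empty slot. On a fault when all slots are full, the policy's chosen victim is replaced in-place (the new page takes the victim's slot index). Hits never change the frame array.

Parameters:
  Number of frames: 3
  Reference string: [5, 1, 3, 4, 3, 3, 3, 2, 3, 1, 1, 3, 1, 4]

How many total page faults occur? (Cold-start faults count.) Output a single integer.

Step 0: ref 5 → FAULT, frames=[5,-,-]
Step 1: ref 1 → FAULT, frames=[5,1,-]
Step 2: ref 3 → FAULT, frames=[5,1,3]
Step 3: ref 4 → FAULT (evict 5), frames=[4,1,3]
Step 4: ref 3 → HIT, frames=[4,1,3]
Step 5: ref 3 → HIT, frames=[4,1,3]
Step 6: ref 3 → HIT, frames=[4,1,3]
Step 7: ref 2 → FAULT (evict 1), frames=[4,2,3]
Step 8: ref 3 → HIT, frames=[4,2,3]
Step 9: ref 1 → FAULT (evict 3), frames=[4,2,1]
Step 10: ref 1 → HIT, frames=[4,2,1]
Step 11: ref 3 → FAULT (evict 4), frames=[3,2,1]
Step 12: ref 1 → HIT, frames=[3,2,1]
Step 13: ref 4 → FAULT (evict 2), frames=[3,4,1]
Total faults: 8

Answer: 8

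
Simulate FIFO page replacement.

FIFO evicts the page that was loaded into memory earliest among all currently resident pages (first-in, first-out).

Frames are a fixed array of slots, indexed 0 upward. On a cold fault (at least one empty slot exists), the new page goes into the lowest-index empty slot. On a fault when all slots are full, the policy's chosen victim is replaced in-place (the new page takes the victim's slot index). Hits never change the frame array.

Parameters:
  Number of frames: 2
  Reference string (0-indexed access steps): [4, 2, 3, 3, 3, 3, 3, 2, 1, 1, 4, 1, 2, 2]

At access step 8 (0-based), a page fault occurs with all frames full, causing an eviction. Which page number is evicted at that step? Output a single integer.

Answer: 2

Derivation:
Step 0: ref 4 -> FAULT, frames=[4,-]
Step 1: ref 2 -> FAULT, frames=[4,2]
Step 2: ref 3 -> FAULT, evict 4, frames=[3,2]
Step 3: ref 3 -> HIT, frames=[3,2]
Step 4: ref 3 -> HIT, frames=[3,2]
Step 5: ref 3 -> HIT, frames=[3,2]
Step 6: ref 3 -> HIT, frames=[3,2]
Step 7: ref 2 -> HIT, frames=[3,2]
Step 8: ref 1 -> FAULT, evict 2, frames=[3,1]
At step 8: evicted page 2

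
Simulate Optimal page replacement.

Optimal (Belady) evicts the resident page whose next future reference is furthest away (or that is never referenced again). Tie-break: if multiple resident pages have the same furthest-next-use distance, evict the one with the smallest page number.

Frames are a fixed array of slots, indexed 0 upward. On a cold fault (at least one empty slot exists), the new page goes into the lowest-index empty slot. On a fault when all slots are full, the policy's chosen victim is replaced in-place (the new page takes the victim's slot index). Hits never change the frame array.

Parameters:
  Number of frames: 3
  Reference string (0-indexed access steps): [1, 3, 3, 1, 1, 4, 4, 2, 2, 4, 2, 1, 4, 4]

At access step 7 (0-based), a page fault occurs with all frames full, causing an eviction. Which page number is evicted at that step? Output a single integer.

Step 0: ref 1 -> FAULT, frames=[1,-,-]
Step 1: ref 3 -> FAULT, frames=[1,3,-]
Step 2: ref 3 -> HIT, frames=[1,3,-]
Step 3: ref 1 -> HIT, frames=[1,3,-]
Step 4: ref 1 -> HIT, frames=[1,3,-]
Step 5: ref 4 -> FAULT, frames=[1,3,4]
Step 6: ref 4 -> HIT, frames=[1,3,4]
Step 7: ref 2 -> FAULT, evict 3, frames=[1,2,4]
At step 7: evicted page 3

Answer: 3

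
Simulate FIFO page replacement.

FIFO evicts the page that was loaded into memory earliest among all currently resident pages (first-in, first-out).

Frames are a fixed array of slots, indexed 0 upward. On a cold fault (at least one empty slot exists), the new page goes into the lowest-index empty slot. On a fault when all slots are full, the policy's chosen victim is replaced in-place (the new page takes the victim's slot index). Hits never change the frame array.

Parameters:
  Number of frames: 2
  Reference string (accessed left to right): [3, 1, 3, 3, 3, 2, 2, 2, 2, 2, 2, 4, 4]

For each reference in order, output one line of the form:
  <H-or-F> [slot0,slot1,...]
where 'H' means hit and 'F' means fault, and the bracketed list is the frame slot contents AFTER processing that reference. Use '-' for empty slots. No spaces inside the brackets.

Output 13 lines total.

F [3,-]
F [3,1]
H [3,1]
H [3,1]
H [3,1]
F [2,1]
H [2,1]
H [2,1]
H [2,1]
H [2,1]
H [2,1]
F [2,4]
H [2,4]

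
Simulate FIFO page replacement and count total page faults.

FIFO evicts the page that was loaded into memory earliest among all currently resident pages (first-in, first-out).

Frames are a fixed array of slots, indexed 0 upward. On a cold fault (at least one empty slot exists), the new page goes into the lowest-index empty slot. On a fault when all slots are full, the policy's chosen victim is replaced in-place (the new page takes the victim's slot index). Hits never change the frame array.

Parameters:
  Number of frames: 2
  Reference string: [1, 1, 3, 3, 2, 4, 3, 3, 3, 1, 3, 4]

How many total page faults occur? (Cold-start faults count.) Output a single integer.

Step 0: ref 1 → FAULT, frames=[1,-]
Step 1: ref 1 → HIT, frames=[1,-]
Step 2: ref 3 → FAULT, frames=[1,3]
Step 3: ref 3 → HIT, frames=[1,3]
Step 4: ref 2 → FAULT (evict 1), frames=[2,3]
Step 5: ref 4 → FAULT (evict 3), frames=[2,4]
Step 6: ref 3 → FAULT (evict 2), frames=[3,4]
Step 7: ref 3 → HIT, frames=[3,4]
Step 8: ref 3 → HIT, frames=[3,4]
Step 9: ref 1 → FAULT (evict 4), frames=[3,1]
Step 10: ref 3 → HIT, frames=[3,1]
Step 11: ref 4 → FAULT (evict 3), frames=[4,1]
Total faults: 7

Answer: 7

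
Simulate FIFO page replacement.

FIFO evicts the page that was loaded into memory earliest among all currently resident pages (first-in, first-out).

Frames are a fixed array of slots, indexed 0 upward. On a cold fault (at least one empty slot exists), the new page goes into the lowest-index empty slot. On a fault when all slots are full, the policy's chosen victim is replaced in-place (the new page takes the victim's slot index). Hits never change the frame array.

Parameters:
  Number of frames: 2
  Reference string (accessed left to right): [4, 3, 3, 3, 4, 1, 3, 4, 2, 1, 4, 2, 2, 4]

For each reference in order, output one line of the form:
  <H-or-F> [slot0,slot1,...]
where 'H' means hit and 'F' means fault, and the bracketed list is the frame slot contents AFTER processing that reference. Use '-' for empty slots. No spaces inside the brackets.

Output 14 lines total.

F [4,-]
F [4,3]
H [4,3]
H [4,3]
H [4,3]
F [1,3]
H [1,3]
F [1,4]
F [2,4]
F [2,1]
F [4,1]
F [4,2]
H [4,2]
H [4,2]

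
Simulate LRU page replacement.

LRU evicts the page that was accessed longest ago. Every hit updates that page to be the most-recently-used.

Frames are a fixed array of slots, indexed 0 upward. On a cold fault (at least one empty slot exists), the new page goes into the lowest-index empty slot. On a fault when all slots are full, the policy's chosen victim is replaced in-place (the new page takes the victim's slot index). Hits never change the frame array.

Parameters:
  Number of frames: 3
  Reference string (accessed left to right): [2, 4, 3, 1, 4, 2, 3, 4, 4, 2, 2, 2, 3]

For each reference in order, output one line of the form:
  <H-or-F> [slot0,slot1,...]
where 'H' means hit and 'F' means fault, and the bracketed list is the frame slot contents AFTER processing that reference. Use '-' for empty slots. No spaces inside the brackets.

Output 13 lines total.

F [2,-,-]
F [2,4,-]
F [2,4,3]
F [1,4,3]
H [1,4,3]
F [1,4,2]
F [3,4,2]
H [3,4,2]
H [3,4,2]
H [3,4,2]
H [3,4,2]
H [3,4,2]
H [3,4,2]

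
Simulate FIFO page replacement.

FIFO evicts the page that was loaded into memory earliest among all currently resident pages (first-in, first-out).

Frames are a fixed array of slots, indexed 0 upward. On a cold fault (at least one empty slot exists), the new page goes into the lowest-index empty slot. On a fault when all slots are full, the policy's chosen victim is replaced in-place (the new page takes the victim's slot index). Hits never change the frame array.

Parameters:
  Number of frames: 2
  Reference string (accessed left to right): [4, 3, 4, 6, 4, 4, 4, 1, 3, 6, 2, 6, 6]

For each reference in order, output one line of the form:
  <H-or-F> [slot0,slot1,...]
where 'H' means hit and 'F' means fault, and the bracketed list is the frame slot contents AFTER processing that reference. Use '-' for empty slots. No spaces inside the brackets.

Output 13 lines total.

F [4,-]
F [4,3]
H [4,3]
F [6,3]
F [6,4]
H [6,4]
H [6,4]
F [1,4]
F [1,3]
F [6,3]
F [6,2]
H [6,2]
H [6,2]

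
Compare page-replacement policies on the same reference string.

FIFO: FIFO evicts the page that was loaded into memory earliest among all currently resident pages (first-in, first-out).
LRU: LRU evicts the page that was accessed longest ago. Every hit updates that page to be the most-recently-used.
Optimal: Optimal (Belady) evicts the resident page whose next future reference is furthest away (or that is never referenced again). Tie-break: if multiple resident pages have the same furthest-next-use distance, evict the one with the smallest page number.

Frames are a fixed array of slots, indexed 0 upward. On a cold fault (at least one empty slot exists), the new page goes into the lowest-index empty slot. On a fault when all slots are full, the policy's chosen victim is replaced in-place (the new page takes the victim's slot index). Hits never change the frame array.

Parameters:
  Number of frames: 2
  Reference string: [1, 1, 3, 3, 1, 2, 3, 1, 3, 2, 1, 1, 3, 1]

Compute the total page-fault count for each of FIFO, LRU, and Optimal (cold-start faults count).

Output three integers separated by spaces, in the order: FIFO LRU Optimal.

--- FIFO ---
  step 0: ref 1 -> FAULT, frames=[1,-] (faults so far: 1)
  step 1: ref 1 -> HIT, frames=[1,-] (faults so far: 1)
  step 2: ref 3 -> FAULT, frames=[1,3] (faults so far: 2)
  step 3: ref 3 -> HIT, frames=[1,3] (faults so far: 2)
  step 4: ref 1 -> HIT, frames=[1,3] (faults so far: 2)
  step 5: ref 2 -> FAULT, evict 1, frames=[2,3] (faults so far: 3)
  step 6: ref 3 -> HIT, frames=[2,3] (faults so far: 3)
  step 7: ref 1 -> FAULT, evict 3, frames=[2,1] (faults so far: 4)
  step 8: ref 3 -> FAULT, evict 2, frames=[3,1] (faults so far: 5)
  step 9: ref 2 -> FAULT, evict 1, frames=[3,2] (faults so far: 6)
  step 10: ref 1 -> FAULT, evict 3, frames=[1,2] (faults so far: 7)
  step 11: ref 1 -> HIT, frames=[1,2] (faults so far: 7)
  step 12: ref 3 -> FAULT, evict 2, frames=[1,3] (faults so far: 8)
  step 13: ref 1 -> HIT, frames=[1,3] (faults so far: 8)
  FIFO total faults: 8
--- LRU ---
  step 0: ref 1 -> FAULT, frames=[1,-] (faults so far: 1)
  step 1: ref 1 -> HIT, frames=[1,-] (faults so far: 1)
  step 2: ref 3 -> FAULT, frames=[1,3] (faults so far: 2)
  step 3: ref 3 -> HIT, frames=[1,3] (faults so far: 2)
  step 4: ref 1 -> HIT, frames=[1,3] (faults so far: 2)
  step 5: ref 2 -> FAULT, evict 3, frames=[1,2] (faults so far: 3)
  step 6: ref 3 -> FAULT, evict 1, frames=[3,2] (faults so far: 4)
  step 7: ref 1 -> FAULT, evict 2, frames=[3,1] (faults so far: 5)
  step 8: ref 3 -> HIT, frames=[3,1] (faults so far: 5)
  step 9: ref 2 -> FAULT, evict 1, frames=[3,2] (faults so far: 6)
  step 10: ref 1 -> FAULT, evict 3, frames=[1,2] (faults so far: 7)
  step 11: ref 1 -> HIT, frames=[1,2] (faults so far: 7)
  step 12: ref 3 -> FAULT, evict 2, frames=[1,3] (faults so far: 8)
  step 13: ref 1 -> HIT, frames=[1,3] (faults so far: 8)
  LRU total faults: 8
--- Optimal ---
  step 0: ref 1 -> FAULT, frames=[1,-] (faults so far: 1)
  step 1: ref 1 -> HIT, frames=[1,-] (faults so far: 1)
  step 2: ref 3 -> FAULT, frames=[1,3] (faults so far: 2)
  step 3: ref 3 -> HIT, frames=[1,3] (faults so far: 2)
  step 4: ref 1 -> HIT, frames=[1,3] (faults so far: 2)
  step 5: ref 2 -> FAULT, evict 1, frames=[2,3] (faults so far: 3)
  step 6: ref 3 -> HIT, frames=[2,3] (faults so far: 3)
  step 7: ref 1 -> FAULT, evict 2, frames=[1,3] (faults so far: 4)
  step 8: ref 3 -> HIT, frames=[1,3] (faults so far: 4)
  step 9: ref 2 -> FAULT, evict 3, frames=[1,2] (faults so far: 5)
  step 10: ref 1 -> HIT, frames=[1,2] (faults so far: 5)
  step 11: ref 1 -> HIT, frames=[1,2] (faults so far: 5)
  step 12: ref 3 -> FAULT, evict 2, frames=[1,3] (faults so far: 6)
  step 13: ref 1 -> HIT, frames=[1,3] (faults so far: 6)
  Optimal total faults: 6

Answer: 8 8 6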